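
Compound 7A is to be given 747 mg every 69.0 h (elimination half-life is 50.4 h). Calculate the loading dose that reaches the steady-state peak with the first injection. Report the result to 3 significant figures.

1220 mg

k = ln 2 / 50.4 = 0.01375 h⁻¹
Accumulation ratio R = 1 / (1 − e^(−kτ)) = 1 / (1 − e^(−0.01375×69.0)) = 1 / (1 − 0.3871) = 1.632
Loading dose = maintenance dose × R = 747 × 1.632 ≈ 1220 mg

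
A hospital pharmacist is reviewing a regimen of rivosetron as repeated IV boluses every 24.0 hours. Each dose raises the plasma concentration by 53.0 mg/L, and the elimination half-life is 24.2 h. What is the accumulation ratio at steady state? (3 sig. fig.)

2.01

k = ln 2 / 24.2 = 0.02864 h⁻¹
Fraction remaining after one interval: e^(−kτ) = e^(−0.02864 × 24.0) = 0.5029
R = 1 / (1 − 0.5029) = 1 / 0.4971 ≈ 2.01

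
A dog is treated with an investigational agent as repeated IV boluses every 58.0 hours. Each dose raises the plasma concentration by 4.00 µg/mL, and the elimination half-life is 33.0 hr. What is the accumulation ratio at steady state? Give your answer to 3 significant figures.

1.42

k = ln 2 / 33.0 = 0.02100 hr⁻¹
Fraction remaining after one interval: e^(−kτ) = e^(−0.02100 × 58.0) = 0.2957
R = 1 / (1 − 0.2957) = 1 / 0.7043 ≈ 1.42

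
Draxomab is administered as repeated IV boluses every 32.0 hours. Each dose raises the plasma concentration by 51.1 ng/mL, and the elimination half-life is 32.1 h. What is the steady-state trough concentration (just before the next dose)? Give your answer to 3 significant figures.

k = ln 2 / 32.1 = 0.02159 h⁻¹
Fraction remaining after one interval: e^(−kτ) = e^(−0.02159 × 32.0) = 0.5011
R = 1 / (1 − 0.5011) = 2.004
Css,max = 51.1 × 2.004 = 102.4 ng/mL
Css,min = Css,max × e^(−kτ) = 102.4 × 0.5011 ≈ 51.3 ng/mL

51.3 ng/mL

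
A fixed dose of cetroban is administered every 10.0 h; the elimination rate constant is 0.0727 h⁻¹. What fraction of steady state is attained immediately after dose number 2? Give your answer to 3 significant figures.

f_n = 1 − e^(−nkτ) = 1 − e^(−2 × 0.07270 × 10.0) = 1 − e^(−1.454) = 1 − 0.2336 ≈ 0.766

0.766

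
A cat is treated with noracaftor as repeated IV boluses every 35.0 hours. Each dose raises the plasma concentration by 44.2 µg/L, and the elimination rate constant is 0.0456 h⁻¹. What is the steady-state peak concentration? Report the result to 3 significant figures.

55.4 µg/L

Fraction remaining after one interval: e^(−kτ) = e^(−0.04560 × 35.0) = 0.2027
R = 1 / (1 − 0.2027) = 1.254
Css,max = 44.2 × 1.254 ≈ 55.4 µg/L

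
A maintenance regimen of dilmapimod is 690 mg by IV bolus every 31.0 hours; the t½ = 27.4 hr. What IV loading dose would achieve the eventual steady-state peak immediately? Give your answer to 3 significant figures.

k = ln 2 / 27.4 = 0.02530 hr⁻¹
Accumulation ratio R = 1 / (1 − e^(−kτ)) = 1 / (1 − e^(−0.02530×31.0)) = 1 / (1 − 0.4565) = 1.840
Loading dose = maintenance dose × R = 690 × 1.840 ≈ 1270 mg

1270 mg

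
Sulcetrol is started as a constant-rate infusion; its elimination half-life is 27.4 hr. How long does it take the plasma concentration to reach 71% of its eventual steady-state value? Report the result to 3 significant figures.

k = ln 2 / 27.4 = 0.02530 hr⁻¹
f = 1 − e^(−kt)  ⇒  t = −ln(1 − f) / k
t = −ln(1 − 0.71) / 0.02530 = 1.238 / 0.02530 ≈ 48.9 hours

48.9 hours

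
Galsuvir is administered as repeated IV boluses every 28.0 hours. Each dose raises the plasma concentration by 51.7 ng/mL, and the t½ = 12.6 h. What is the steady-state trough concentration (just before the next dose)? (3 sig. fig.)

k = ln 2 / 12.6 = 0.05501 h⁻¹
Fraction remaining after one interval: e^(−kτ) = e^(−0.05501 × 28.0) = 0.2143
R = 1 / (1 − 0.2143) = 1.273
Css,max = 51.7 × 1.273 = 65.80 ng/mL
Css,min = Css,max × e^(−kτ) = 65.80 × 0.2143 ≈ 14.1 ng/mL

14.1 ng/mL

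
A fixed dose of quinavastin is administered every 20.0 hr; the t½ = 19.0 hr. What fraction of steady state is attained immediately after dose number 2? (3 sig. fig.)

k = ln 2 / 19.0 = 0.03648 hr⁻¹
f_n = 1 − e^(−nkτ) = 1 − e^(−2 × 0.03648 × 20.0) = 1 − e^(−1.459) = 1 − 0.2324 ≈ 0.768

0.768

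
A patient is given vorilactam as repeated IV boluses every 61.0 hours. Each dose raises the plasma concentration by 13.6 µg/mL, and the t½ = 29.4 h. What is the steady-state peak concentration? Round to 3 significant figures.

17.8 µg/mL

k = ln 2 / 29.4 = 0.02358 h⁻¹
Fraction remaining after one interval: e^(−kτ) = e^(−0.02358 × 61.0) = 0.2374
R = 1 / (1 − 0.2374) = 1.311
Css,max = 13.6 × 1.311 ≈ 17.8 µg/mL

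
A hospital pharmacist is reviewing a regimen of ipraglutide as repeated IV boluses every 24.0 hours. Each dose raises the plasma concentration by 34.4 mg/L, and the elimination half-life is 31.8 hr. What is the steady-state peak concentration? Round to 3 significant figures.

84.5 mg/L

k = ln 2 / 31.8 = 0.02180 hr⁻¹
Fraction remaining after one interval: e^(−kτ) = e^(−0.02180 × 24.0) = 0.5927
R = 1 / (1 − 0.5927) = 2.455
Css,max = 34.4 × 2.455 ≈ 84.5 mg/L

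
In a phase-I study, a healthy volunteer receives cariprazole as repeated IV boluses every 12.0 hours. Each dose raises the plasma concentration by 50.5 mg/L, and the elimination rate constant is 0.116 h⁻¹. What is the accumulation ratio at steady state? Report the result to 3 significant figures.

1.33

Fraction remaining after one interval: e^(−kτ) = e^(−0.1160 × 12.0) = 0.2486
R = 1 / (1 − 0.2486) = 1 / 0.7514 ≈ 1.33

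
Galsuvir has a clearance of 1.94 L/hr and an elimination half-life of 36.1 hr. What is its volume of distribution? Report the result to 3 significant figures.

101 L

k = ln 2 / t½ = ln 2 / 36.1 = 0.01920 hr⁻¹
V = CL / k = 1.94 / 0.01920 ≈ 101 L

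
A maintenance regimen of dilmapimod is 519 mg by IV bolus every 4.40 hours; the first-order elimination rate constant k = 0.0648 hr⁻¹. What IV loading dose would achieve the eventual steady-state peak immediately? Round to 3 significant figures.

2090 mg

Accumulation ratio R = 1 / (1 − e^(−kτ)) = 1 / (1 − e^(−0.06480×4.40)) = 1 / (1 − 0.7519) = 4.031
Loading dose = maintenance dose × R = 519 × 4.031 ≈ 2090 mg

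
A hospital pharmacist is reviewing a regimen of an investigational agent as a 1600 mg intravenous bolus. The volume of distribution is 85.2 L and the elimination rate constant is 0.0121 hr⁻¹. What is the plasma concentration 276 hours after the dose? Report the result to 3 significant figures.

C₀ = dose / V = 1600 / 85.2 = 18.78 µg/mL
C(t) = C₀ e^(−kt) = 18.78 × e^(−0.01210 × 276) = 18.78 × e^(−3.340) = 18.78 × 0.03545 ≈ 0.666 µg/mL

0.666 µg/mL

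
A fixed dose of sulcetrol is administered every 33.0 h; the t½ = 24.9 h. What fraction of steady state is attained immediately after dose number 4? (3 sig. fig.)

0.975

k = ln 2 / 24.9 = 0.02784 h⁻¹
f_n = 1 − e^(−nkτ) = 1 − e^(−4 × 0.02784 × 33.0) = 1 − e^(−3.675) = 1 − 0.02536 ≈ 0.975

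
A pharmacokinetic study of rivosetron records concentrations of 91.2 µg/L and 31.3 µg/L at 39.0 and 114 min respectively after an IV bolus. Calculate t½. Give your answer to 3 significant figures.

48.6 minutes

k = ln(C₁/C₂) / (t₂ − t₁) = ln(91.2/31.3) / (114 − 39.0)
  = 1.069 / 75.00 = 0.01426 min⁻¹
t½ = ln 2 / k = ln 2 / 0.01426 ≈ 48.6 minutes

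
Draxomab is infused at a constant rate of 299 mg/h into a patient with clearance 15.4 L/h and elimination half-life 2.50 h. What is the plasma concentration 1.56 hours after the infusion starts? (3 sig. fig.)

Css = rate / CL = 299 / 15.4 = 19.42 mg/L
k = ln 2 / 2.50 = 0.2773 h⁻¹
C(t) = Css (1 − e^(−kt)) = 19.42 × (1 − e^(−0.4325)) = 19.42 × 0.3511 ≈ 6.82 mg/L

6.82 mg/L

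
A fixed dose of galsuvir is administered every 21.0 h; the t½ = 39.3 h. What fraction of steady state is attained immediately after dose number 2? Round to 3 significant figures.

k = ln 2 / 39.3 = 0.01764 h⁻¹
f_n = 1 − e^(−nkτ) = 1 − e^(−2 × 0.01764 × 21.0) = 1 − e^(−0.7408) = 1 − 0.4767 ≈ 0.523

0.523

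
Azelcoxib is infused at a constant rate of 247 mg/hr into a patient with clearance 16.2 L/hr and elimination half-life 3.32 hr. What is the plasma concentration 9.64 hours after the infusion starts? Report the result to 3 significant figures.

13.2 mg/L

Css = rate / CL = 247 / 16.2 = 15.25 mg/L
k = ln 2 / 3.32 = 0.2088 hr⁻¹
C(t) = Css (1 − e^(−kt)) = 15.25 × (1 − e^(−2.013)) = 15.25 × 0.8664 ≈ 13.2 mg/L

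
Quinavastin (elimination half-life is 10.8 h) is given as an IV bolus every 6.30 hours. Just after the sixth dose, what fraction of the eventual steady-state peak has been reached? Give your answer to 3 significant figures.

0.912

k = ln 2 / 10.8 = 0.06418 h⁻¹
f_n = 1 − e^(−nkτ) = 1 − e^(−6 × 0.06418 × 6.30) = 1 − e^(−2.426) = 1 − 0.08839 ≈ 0.912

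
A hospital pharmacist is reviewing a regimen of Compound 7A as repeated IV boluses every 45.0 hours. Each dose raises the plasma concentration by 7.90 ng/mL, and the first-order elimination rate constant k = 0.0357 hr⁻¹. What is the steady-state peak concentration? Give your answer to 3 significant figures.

Fraction remaining after one interval: e^(−kτ) = e^(−0.03570 × 45.0) = 0.2006
R = 1 / (1 − 0.2006) = 1.251
Css,max = 7.90 × 1.251 ≈ 9.88 ng/mL

9.88 ng/mL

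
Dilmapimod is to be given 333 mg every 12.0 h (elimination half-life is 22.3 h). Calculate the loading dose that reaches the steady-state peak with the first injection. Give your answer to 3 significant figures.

k = ln 2 / 22.3 = 0.03108 h⁻¹
Accumulation ratio R = 1 / (1 − e^(−kτ)) = 1 / (1 − e^(−0.03108×12.0)) = 1 / (1 − 0.6887) = 3.212
Loading dose = maintenance dose × R = 333 × 3.212 ≈ 1070 mg

1070 mg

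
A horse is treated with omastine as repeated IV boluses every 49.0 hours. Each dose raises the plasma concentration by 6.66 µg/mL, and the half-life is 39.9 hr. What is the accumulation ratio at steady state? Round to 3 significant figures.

1.74

k = ln 2 / 39.9 = 0.01737 hr⁻¹
Fraction remaining after one interval: e^(−kτ) = e^(−0.01737 × 49.0) = 0.4269
R = 1 / (1 − 0.4269) = 1 / 0.5731 ≈ 1.74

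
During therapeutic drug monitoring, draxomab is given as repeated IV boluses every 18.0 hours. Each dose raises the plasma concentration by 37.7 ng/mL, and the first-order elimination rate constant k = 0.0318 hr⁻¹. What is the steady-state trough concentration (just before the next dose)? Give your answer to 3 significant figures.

Fraction remaining after one interval: e^(−kτ) = e^(−0.03180 × 18.0) = 0.5642
R = 1 / (1 − 0.5642) = 2.294
Css,max = 37.7 × 2.294 = 86.50 ng/mL
Css,min = Css,max × e^(−kτ) = 86.50 × 0.5642 ≈ 48.8 ng/mL

48.8 ng/mL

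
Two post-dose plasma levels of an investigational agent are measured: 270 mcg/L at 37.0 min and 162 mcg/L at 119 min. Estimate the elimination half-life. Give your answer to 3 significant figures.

k = ln(C₁/C₂) / (t₂ − t₁) = ln(270/162) / (119 − 37.0)
  = 0.5108 / 82.00 = 0.006230 min⁻¹
t½ = ln 2 / k = ln 2 / 0.006230 ≈ 111 minutes

111 minutes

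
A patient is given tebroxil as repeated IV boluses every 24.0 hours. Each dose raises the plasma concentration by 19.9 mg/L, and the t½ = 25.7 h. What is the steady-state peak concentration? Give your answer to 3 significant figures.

k = ln 2 / 25.7 = 0.02697 h⁻¹
Fraction remaining after one interval: e^(−kτ) = e^(−0.02697 × 24.0) = 0.5235
R = 1 / (1 − 0.5235) = 2.098
Css,max = 19.9 × 2.098 ≈ 41.8 mg/L

41.8 mg/L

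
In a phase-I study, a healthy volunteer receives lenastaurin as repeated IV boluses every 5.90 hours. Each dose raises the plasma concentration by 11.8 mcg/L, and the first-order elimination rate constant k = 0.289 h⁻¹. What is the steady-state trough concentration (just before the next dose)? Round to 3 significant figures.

Fraction remaining after one interval: e^(−kτ) = e^(−0.2890 × 5.90) = 0.1818
R = 1 / (1 − 0.1818) = 1.222
Css,max = 11.8 × 1.222 = 14.42 mcg/L
Css,min = Css,max × e^(−kτ) = 14.42 × 0.1818 ≈ 2.62 mcg/L

2.62 mcg/L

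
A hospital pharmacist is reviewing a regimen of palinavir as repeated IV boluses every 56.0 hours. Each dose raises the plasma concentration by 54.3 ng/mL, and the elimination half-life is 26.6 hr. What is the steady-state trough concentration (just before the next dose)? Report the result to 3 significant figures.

16.4 ng/mL

k = ln 2 / 26.6 = 0.02606 hr⁻¹
Fraction remaining after one interval: e^(−kτ) = e^(−0.02606 × 56.0) = 0.2324
R = 1 / (1 − 0.2324) = 1.303
Css,max = 54.3 × 1.303 = 70.74 ng/mL
Css,min = Css,max × e^(−kτ) = 70.74 × 0.2324 ≈ 16.4 ng/mL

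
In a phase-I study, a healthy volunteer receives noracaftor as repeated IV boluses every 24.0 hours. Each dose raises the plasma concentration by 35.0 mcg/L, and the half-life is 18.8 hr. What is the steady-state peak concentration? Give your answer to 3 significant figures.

k = ln 2 / 18.8 = 0.03687 hr⁻¹
Fraction remaining after one interval: e^(−kτ) = e^(−0.03687 × 24.0) = 0.4128
R = 1 / (1 − 0.4128) = 1.703
Css,max = 35.0 × 1.703 ≈ 59.6 mcg/L

59.6 mcg/L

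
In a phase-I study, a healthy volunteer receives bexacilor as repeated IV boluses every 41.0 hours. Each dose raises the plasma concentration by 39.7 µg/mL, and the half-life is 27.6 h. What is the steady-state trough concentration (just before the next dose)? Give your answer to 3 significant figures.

22.1 µg/mL

k = ln 2 / 27.6 = 0.02511 h⁻¹
Fraction remaining after one interval: e^(−kτ) = e^(−0.02511 × 41.0) = 0.3571
R = 1 / (1 − 0.3571) = 1.556
Css,max = 39.7 × 1.556 = 61.75 µg/mL
Css,min = Css,max × e^(−kτ) = 61.75 × 0.3571 ≈ 22.1 µg/mL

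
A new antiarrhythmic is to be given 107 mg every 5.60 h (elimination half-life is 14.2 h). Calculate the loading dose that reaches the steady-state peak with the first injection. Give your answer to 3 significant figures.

k = ln 2 / 14.2 = 0.04881 h⁻¹
Accumulation ratio R = 1 / (1 − e^(−kτ)) = 1 / (1 − e^(−0.04881×5.60)) = 1 / (1 − 0.7608) = 4.181
Loading dose = maintenance dose × R = 107 × 4.181 ≈ 447 mg

447 mg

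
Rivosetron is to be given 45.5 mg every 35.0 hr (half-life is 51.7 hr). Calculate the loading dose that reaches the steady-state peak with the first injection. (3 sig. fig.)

k = ln 2 / 51.7 = 0.01341 hr⁻¹
Accumulation ratio R = 1 / (1 − e^(−kτ)) = 1 / (1 − e^(−0.01341×35.0)) = 1 / (1 − 0.6255) = 2.670
Loading dose = maintenance dose × R = 45.5 × 2.670 ≈ 121 mg

121 mg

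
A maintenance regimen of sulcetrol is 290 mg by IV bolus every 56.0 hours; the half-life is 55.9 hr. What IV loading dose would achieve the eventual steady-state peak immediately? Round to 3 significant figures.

k = ln 2 / 55.9 = 0.01240 hr⁻¹
Accumulation ratio R = 1 / (1 − e^(−kτ)) = 1 / (1 − e^(−0.01240×56.0)) = 1 / (1 − 0.4994) = 1.998
Loading dose = maintenance dose × R = 290 × 1.998 ≈ 579 mg

579 mg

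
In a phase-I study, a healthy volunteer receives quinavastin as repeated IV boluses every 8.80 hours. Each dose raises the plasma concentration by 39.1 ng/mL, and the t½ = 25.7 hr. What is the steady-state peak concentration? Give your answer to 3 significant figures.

185 ng/mL

k = ln 2 / 25.7 = 0.02697 hr⁻¹
Fraction remaining after one interval: e^(−kτ) = e^(−0.02697 × 8.80) = 0.7887
R = 1 / (1 − 0.7887) = 4.733
Css,max = 39.1 × 4.733 ≈ 185 ng/mL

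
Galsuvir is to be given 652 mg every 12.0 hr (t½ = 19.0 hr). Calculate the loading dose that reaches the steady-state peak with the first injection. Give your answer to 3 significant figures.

k = ln 2 / 19.0 = 0.03648 hr⁻¹
Accumulation ratio R = 1 / (1 − e^(−kτ)) = 1 / (1 − e^(−0.03648×12.0)) = 1 / (1 − 0.6455) = 2.821
Loading dose = maintenance dose × R = 652 × 2.821 ≈ 1840 mg

1840 mg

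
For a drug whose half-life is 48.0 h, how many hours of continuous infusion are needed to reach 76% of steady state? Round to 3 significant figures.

98.8 hours

k = ln 2 / 48.0 = 0.01444 h⁻¹
f = 1 − e^(−kt)  ⇒  t = −ln(1 − f) / k
t = −ln(1 − 0.76) / 0.01444 = 1.427 / 0.01444 ≈ 98.8 hours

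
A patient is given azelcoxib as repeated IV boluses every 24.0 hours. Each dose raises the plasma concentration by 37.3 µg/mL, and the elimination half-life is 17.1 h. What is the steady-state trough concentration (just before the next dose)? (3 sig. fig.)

k = ln 2 / 17.1 = 0.04053 h⁻¹
Fraction remaining after one interval: e^(−kτ) = e^(−0.04053 × 24.0) = 0.3780
R = 1 / (1 − 0.3780) = 1.608
Css,max = 37.3 × 1.608 = 59.97 µg/mL
Css,min = Css,max × e^(−kτ) = 59.97 × 0.3780 ≈ 22.7 µg/mL

22.7 µg/mL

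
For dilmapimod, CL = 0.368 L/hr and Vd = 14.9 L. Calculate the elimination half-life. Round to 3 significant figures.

28.1 hours

k = CL / V = 0.368 / 14.9 = 0.02470 hr⁻¹
t½ = ln 2 / k = ln 2 / 0.02470 ≈ 28.1 hours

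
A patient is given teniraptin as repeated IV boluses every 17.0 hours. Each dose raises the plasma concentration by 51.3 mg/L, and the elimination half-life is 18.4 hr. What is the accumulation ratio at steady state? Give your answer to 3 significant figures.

2.11

k = ln 2 / 18.4 = 0.03767 hr⁻¹
Fraction remaining after one interval: e^(−kτ) = e^(−0.03767 × 17.0) = 0.5271
R = 1 / (1 − 0.5271) = 1 / 0.4729 ≈ 2.11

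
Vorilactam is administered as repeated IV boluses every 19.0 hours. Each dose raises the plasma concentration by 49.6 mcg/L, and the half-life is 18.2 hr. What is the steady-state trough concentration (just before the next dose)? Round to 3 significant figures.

k = ln 2 / 18.2 = 0.03809 hr⁻¹
Fraction remaining after one interval: e^(−kτ) = e^(−0.03809 × 19.0) = 0.4850
R = 1 / (1 − 0.4850) = 1.942
Css,max = 49.6 × 1.942 = 96.31 mcg/L
Css,min = Css,max × e^(−kτ) = 96.31 × 0.4850 ≈ 46.7 mcg/L

46.7 mcg/L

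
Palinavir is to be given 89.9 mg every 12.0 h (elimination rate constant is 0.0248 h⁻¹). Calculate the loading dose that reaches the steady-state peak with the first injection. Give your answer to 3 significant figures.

349 mg

Accumulation ratio R = 1 / (1 − e^(−kτ)) = 1 / (1 − e^(−0.02480×12.0)) = 1 / (1 − 0.7426) = 3.885
Loading dose = maintenance dose × R = 89.9 × 3.885 ≈ 349 mg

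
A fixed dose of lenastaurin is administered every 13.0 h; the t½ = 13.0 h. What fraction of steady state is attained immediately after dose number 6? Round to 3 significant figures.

0.984

k = ln 2 / 13.0 = 0.05332 h⁻¹
f_n = 1 − e^(−nkτ) = 1 − e^(−6 × 0.05332 × 13.0) = 1 − e^(−4.159) = 1 − 0.01563 ≈ 0.984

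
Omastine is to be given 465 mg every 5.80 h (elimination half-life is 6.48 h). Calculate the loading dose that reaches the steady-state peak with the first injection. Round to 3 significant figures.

k = ln 2 / 6.48 = 0.1070 h⁻¹
Accumulation ratio R = 1 / (1 − e^(−kτ)) = 1 / (1 − e^(−0.1070×5.80)) = 1 / (1 − 0.5377) = 2.163
Loading dose = maintenance dose × R = 465 × 2.163 ≈ 1010 mg

1010 mg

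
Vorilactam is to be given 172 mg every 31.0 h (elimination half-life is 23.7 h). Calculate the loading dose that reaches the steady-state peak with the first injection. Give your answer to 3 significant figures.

k = ln 2 / 23.7 = 0.02925 h⁻¹
Accumulation ratio R = 1 / (1 − e^(−kτ)) = 1 / (1 − e^(−0.02925×31.0)) = 1 / (1 − 0.4039) = 1.678
Loading dose = maintenance dose × R = 172 × 1.678 ≈ 289 mg

289 mg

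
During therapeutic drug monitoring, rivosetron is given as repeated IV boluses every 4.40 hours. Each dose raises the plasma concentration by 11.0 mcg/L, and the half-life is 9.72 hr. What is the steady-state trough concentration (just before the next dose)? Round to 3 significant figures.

29.8 mcg/L

k = ln 2 / 9.72 = 0.07131 hr⁻¹
Fraction remaining after one interval: e^(−kτ) = e^(−0.07131 × 4.40) = 0.7307
R = 1 / (1 − 0.7307) = 3.713
Css,max = 11.0 × 3.713 = 40.84 mcg/L
Css,min = Css,max × e^(−kτ) = 40.84 × 0.7307 ≈ 29.8 mcg/L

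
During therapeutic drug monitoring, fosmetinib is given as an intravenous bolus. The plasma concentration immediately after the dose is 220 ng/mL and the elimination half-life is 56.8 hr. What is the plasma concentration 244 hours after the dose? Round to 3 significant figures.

k = ln 2 / 56.8 = 0.01220 hr⁻¹
C(t) = C₀ e^(−kt) = 220 × e^(−0.01220 × 244) = 220 × e^(−2.978) = 220 × 0.05091 ≈ 11.2 ng/mL

11.2 ng/mL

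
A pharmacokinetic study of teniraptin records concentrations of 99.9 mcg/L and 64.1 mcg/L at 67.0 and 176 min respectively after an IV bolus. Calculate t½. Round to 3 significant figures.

170 minutes

k = ln(C₁/C₂) / (t₂ − t₁) = ln(99.9/64.1) / (176 − 67.0)
  = 0.4437 / 109.0 = 0.004071 min⁻¹
t½ = ln 2 / k = ln 2 / 0.004071 ≈ 170 minutes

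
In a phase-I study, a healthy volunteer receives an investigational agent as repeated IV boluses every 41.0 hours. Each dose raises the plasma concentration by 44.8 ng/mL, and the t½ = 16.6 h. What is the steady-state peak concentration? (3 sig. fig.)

k = ln 2 / 16.6 = 0.04176 h⁻¹
Fraction remaining after one interval: e^(−kτ) = e^(−0.04176 × 41.0) = 0.1805
R = 1 / (1 − 0.1805) = 1.220
Css,max = 44.8 × 1.220 ≈ 54.7 ng/mL

54.7 ng/mL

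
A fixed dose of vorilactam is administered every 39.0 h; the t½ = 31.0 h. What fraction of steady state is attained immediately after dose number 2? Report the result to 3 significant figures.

k = ln 2 / 31.0 = 0.02236 h⁻¹
f_n = 1 − e^(−nkτ) = 1 − e^(−2 × 0.02236 × 39.0) = 1 − e^(−1.744) = 1 − 0.1748 ≈ 0.825

0.825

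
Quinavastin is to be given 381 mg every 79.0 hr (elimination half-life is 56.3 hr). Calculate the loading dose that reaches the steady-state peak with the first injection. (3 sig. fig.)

613 mg

k = ln 2 / 56.3 = 0.01231 hr⁻¹
Accumulation ratio R = 1 / (1 − e^(−kτ)) = 1 / (1 − e^(−0.01231×79.0)) = 1 / (1 − 0.3781) = 1.608
Loading dose = maintenance dose × R = 381 × 1.608 ≈ 613 mg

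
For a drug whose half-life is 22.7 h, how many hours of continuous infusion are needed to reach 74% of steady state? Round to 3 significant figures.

44.1 hours

k = ln 2 / 22.7 = 0.03054 h⁻¹
f = 1 − e^(−kt)  ⇒  t = −ln(1 − f) / k
t = −ln(1 − 0.74) / 0.03054 = 1.347 / 0.03054 ≈ 44.1 hours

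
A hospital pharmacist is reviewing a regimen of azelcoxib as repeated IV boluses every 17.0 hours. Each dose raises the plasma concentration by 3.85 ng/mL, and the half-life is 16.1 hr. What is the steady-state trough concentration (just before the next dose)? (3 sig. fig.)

k = ln 2 / 16.1 = 0.04305 hr⁻¹
Fraction remaining after one interval: e^(−kτ) = e^(−0.04305 × 17.0) = 0.4810
R = 1 / (1 − 0.4810) = 1.927
Css,max = 3.85 × 1.927 = 7.418 ng/mL
Css,min = Css,max × e^(−kτ) = 7.418 × 0.4810 ≈ 3.57 ng/mL

3.57 ng/mL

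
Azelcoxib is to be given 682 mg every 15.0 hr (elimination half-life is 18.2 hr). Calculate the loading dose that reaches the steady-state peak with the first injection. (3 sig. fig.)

1570 mg

k = ln 2 / 18.2 = 0.03809 hr⁻¹
Accumulation ratio R = 1 / (1 − e^(−kτ)) = 1 / (1 − e^(−0.03809×15.0)) = 1 / (1 − 0.5648) = 2.298
Loading dose = maintenance dose × R = 682 × 2.298 ≈ 1570 mg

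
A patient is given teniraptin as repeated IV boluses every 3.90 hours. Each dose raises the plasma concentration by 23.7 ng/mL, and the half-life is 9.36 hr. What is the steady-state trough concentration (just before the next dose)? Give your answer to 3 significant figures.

70.8 ng/mL

k = ln 2 / 9.36 = 0.07405 hr⁻¹
Fraction remaining after one interval: e^(−kτ) = e^(−0.07405 × 3.90) = 0.7492
R = 1 / (1 − 0.7492) = 3.987
Css,max = 23.7 × 3.987 = 94.48 ng/mL
Css,min = Css,max × e^(−kτ) = 94.48 × 0.7492 ≈ 70.8 ng/mL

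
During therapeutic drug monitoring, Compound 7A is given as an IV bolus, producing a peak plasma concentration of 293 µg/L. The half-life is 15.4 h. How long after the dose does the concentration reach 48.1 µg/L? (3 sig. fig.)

k = ln 2 / 15.4 = 0.04501 h⁻¹
C(t) = C₀ e^(−kt)  ⇒  t = ln(C₀/C) / k
t = ln(293/48.1) / 0.04501 = 1.807 / 0.04501 ≈ 40.1 hours

40.1 hours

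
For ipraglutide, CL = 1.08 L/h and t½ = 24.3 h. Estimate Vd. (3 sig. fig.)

k = ln 2 / t½ = ln 2 / 24.3 = 0.02852 h⁻¹
V = CL / k = 1.08 / 0.02852 ≈ 37.9 L

37.9 L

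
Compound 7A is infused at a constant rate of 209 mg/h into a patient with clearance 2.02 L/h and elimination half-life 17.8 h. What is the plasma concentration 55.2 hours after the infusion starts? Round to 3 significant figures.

91.4 mg/L

Css = rate / CL = 209 / 2.02 = 103.5 mg/L
k = ln 2 / 17.8 = 0.03894 h⁻¹
C(t) = Css (1 − e^(−kt)) = 103.5 × (1 − e^(−2.150)) = 103.5 × 0.8835 ≈ 91.4 mg/L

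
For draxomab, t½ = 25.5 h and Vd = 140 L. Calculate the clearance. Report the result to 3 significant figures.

3.81 L/h

k = ln 2 / t½ = ln 2 / 25.5 = 0.02718 h⁻¹
CL = k · V = 0.02718 × 140 ≈ 3.81 L/h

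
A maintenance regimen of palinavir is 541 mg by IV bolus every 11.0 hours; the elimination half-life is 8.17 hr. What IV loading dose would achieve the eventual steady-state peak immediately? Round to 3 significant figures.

892 mg

k = ln 2 / 8.17 = 0.08484 hr⁻¹
Accumulation ratio R = 1 / (1 − e^(−kτ)) = 1 / (1 − e^(−0.08484×11.0)) = 1 / (1 − 0.3933) = 1.648
Loading dose = maintenance dose × R = 541 × 1.648 ≈ 892 mg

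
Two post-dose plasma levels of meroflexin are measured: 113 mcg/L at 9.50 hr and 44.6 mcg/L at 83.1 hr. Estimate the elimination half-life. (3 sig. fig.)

54.9 hours

k = ln(C₁/C₂) / (t₂ − t₁) = ln(113/44.6) / (83.1 − 9.50)
  = 0.9297 / 73.60 = 0.01263 hr⁻¹
t½ = ln 2 / k = ln 2 / 0.01263 ≈ 54.9 hours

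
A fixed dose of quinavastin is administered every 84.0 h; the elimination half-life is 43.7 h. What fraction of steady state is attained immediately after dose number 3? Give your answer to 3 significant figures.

k = ln 2 / 43.7 = 0.01586 h⁻¹
f_n = 1 − e^(−nkτ) = 1 − e^(−3 × 0.01586 × 84.0) = 1 − e^(−3.997) = 1 − 0.01837 ≈ 0.982

0.982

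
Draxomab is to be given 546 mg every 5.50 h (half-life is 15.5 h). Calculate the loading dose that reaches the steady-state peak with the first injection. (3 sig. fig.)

2500 mg

k = ln 2 / 15.5 = 0.04472 h⁻¹
Accumulation ratio R = 1 / (1 − e^(−kτ)) = 1 / (1 − e^(−0.04472×5.50)) = 1 / (1 − 0.7820) = 4.586
Loading dose = maintenance dose × R = 546 × 4.586 ≈ 2500 mg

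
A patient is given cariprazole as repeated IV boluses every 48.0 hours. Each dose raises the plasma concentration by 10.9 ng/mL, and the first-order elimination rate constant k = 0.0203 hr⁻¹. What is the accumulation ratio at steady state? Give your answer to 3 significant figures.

1.61

Fraction remaining after one interval: e^(−kτ) = e^(−0.02030 × 48.0) = 0.3774
R = 1 / (1 − 0.3774) = 1 / 0.6226 ≈ 1.61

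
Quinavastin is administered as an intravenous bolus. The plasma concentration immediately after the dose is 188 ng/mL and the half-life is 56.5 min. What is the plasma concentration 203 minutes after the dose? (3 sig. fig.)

k = ln 2 / 56.5 = 0.01227 min⁻¹
203 min is 3.593 half-lives, so C = 188 × (1/2)^3.593 = 188 × 0.08287 ≈ 15.6 ng/mL

15.6 ng/mL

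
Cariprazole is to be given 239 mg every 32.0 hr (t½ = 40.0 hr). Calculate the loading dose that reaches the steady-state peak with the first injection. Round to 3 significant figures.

561 mg

k = ln 2 / 40.0 = 0.01733 hr⁻¹
Accumulation ratio R = 1 / (1 − e^(−kτ)) = 1 / (1 − e^(−0.01733×32.0)) = 1 / (1 − 0.5743) = 2.349
Loading dose = maintenance dose × R = 239 × 2.349 ≈ 561 mg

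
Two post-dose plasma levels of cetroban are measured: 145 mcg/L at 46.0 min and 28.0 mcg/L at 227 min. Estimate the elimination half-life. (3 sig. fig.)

k = ln(C₁/C₂) / (t₂ − t₁) = ln(145/28.0) / (227 − 46.0)
  = 1.645 / 181.0 = 0.009086 min⁻¹
t½ = ln 2 / k = ln 2 / 0.009086 ≈ 76.3 minutes

76.3 minutes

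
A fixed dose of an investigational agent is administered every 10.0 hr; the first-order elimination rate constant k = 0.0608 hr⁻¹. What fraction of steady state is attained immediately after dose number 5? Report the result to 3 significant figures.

0.952

f_n = 1 − e^(−nkτ) = 1 − e^(−5 × 0.06080 × 10.0) = 1 − e^(−3.040) = 1 − 0.04783 ≈ 0.952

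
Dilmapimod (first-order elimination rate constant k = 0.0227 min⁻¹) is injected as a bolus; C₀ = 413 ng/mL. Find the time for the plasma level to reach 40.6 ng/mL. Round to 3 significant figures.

102 minutes

C(t) = C₀ e^(−kt)  ⇒  t = ln(C₀/C) / k
t = ln(413/40.6) / 0.02270 = 2.320 / 0.02270 ≈ 102 minutes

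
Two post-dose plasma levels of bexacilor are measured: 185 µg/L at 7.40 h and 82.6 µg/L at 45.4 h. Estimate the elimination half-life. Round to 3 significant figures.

32.7 hours

k = ln(C₁/C₂) / (t₂ − t₁) = ln(185/82.6) / (45.4 − 7.40)
  = 0.8063 / 38.00 = 0.02122 h⁻¹
t½ = ln 2 / k = ln 2 / 0.02122 ≈ 32.7 hours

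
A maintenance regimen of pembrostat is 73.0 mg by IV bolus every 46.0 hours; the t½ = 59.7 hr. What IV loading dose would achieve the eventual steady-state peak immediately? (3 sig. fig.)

176 mg

k = ln 2 / 59.7 = 0.01161 hr⁻¹
Accumulation ratio R = 1 / (1 − e^(−kτ)) = 1 / (1 − e^(−0.01161×46.0)) = 1 / (1 − 0.5862) = 2.417
Loading dose = maintenance dose × R = 73.0 × 2.417 ≈ 176 mg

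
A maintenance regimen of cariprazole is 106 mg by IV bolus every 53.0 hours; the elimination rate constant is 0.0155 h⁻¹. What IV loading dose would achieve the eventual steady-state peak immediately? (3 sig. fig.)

Accumulation ratio R = 1 / (1 − e^(−kτ)) = 1 / (1 − e^(−0.01550×53.0)) = 1 / (1 − 0.4398) = 1.785
Loading dose = maintenance dose × R = 106 × 1.785 ≈ 189 mg

189 mg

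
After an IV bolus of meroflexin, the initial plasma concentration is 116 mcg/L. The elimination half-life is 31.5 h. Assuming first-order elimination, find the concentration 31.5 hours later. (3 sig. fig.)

58.0 mcg/L

k = ln 2 / 31.5 = 0.02200 h⁻¹
C(t) = C₀ e^(−kt) = 116 × e^(−0.02200 × 31.5) = 116 × e^(−0.6931) = 116 × 0.5000 ≈ 58.0 mcg/L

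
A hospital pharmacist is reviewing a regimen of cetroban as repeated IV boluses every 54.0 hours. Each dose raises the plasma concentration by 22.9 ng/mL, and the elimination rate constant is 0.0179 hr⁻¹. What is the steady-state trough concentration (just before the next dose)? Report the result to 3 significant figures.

Fraction remaining after one interval: e^(−kτ) = e^(−0.01790 × 54.0) = 0.3804
R = 1 / (1 − 0.3804) = 1.614
Css,max = 22.9 × 1.614 = 36.96 ng/mL
Css,min = Css,max × e^(−kτ) = 36.96 × 0.3804 ≈ 14.1 ng/mL

14.1 ng/mL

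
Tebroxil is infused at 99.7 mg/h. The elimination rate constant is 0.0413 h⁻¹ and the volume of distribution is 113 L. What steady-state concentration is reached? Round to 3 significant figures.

21.4 mg/L

CL = k · V = 0.0413 × 113 = 4.667 L/h
Css = rate / CL = 99.7 / 4.667 ≈ 21.4 mg/L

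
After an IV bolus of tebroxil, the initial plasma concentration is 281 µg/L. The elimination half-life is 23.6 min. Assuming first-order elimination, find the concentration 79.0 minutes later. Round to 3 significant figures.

27.6 µg/L

k = ln 2 / 23.6 = 0.02937 min⁻¹
79.0 min is 3.347 half-lives, so C = 281 × (1/2)^3.347 = 281 × 0.09825 ≈ 27.6 µg/L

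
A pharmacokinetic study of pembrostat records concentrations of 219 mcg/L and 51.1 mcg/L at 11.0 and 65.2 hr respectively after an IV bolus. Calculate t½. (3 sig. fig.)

k = ln(C₁/C₂) / (t₂ − t₁) = ln(219/51.1) / (65.2 − 11.0)
  = 1.455 / 54.20 = 0.02685 hr⁻¹
t½ = ln 2 / k = ln 2 / 0.02685 ≈ 25.8 hours

25.8 hours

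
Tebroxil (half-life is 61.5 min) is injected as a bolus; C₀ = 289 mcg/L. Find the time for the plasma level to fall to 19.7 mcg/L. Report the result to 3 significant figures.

k = ln 2 / 61.5 = 0.01127 min⁻¹
C(t) = C₀ e^(−kt)  ⇒  t = ln(C₀/C) / k
t = ln(289/19.7) / 0.01127 = 2.686 / 0.01127 ≈ 238 minutes

238 minutes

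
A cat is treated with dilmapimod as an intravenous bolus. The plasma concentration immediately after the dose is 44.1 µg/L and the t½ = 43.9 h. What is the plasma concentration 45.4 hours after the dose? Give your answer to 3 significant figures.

k = ln 2 / 43.9 = 0.01579 h⁻¹
C(t) = C₀ e^(−kt) = 44.1 × e^(−0.01579 × 45.4) = 44.1 × e^(−0.7168) = 44.1 × 0.4883 ≈ 21.5 µg/L

21.5 µg/L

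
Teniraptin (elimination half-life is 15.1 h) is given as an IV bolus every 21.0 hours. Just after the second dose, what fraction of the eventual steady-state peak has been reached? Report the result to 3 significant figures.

k = ln 2 / 15.1 = 0.04590 h⁻¹
f_n = 1 − e^(−nkτ) = 1 − e^(−2 × 0.04590 × 21.0) = 1 − e^(−1.928) = 1 − 0.1454 ≈ 0.855

0.855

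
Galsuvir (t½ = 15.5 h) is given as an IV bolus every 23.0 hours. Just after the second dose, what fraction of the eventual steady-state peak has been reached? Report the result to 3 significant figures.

k = ln 2 / 15.5 = 0.04472 h⁻¹
f_n = 1 − e^(−nkτ) = 1 − e^(−2 × 0.04472 × 23.0) = 1 − e^(−2.057) = 1 − 0.1278 ≈ 0.872

0.872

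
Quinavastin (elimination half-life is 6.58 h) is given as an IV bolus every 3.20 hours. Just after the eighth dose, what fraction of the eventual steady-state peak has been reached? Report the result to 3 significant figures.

0.933

k = ln 2 / 6.58 = 0.1053 h⁻¹
f_n = 1 − e^(−nkτ) = 1 − e^(−8 × 0.1053 × 3.20) = 1 − e^(−2.697) = 1 − 0.06742 ≈ 0.933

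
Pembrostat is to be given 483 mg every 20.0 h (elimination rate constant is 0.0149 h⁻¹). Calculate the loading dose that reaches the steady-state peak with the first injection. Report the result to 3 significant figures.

Accumulation ratio R = 1 / (1 − e^(−kτ)) = 1 / (1 − e^(−0.01490×20.0)) = 1 / (1 − 0.7423) = 3.881
Loading dose = maintenance dose × R = 483 × 3.881 ≈ 1870 mg

1870 mg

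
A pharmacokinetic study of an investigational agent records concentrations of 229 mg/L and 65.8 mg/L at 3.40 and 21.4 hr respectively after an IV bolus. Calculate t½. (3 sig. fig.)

10.0 hours

k = ln(C₁/C₂) / (t₂ − t₁) = ln(229/65.8) / (21.4 − 3.40)
  = 1.247 / 18.00 = 0.06928 hr⁻¹
t½ = ln 2 / k = ln 2 / 0.06928 ≈ 10.0 hours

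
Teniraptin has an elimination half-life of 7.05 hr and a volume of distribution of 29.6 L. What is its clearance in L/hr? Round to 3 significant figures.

2.91 L/hr

k = ln 2 / t½ = ln 2 / 7.05 = 0.09832 hr⁻¹
CL = k · V = 0.09832 × 29.6 ≈ 2.91 L/hr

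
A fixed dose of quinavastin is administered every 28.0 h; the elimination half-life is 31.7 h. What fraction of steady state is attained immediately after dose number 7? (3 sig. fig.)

0.986

k = ln 2 / 31.7 = 0.02187 h⁻¹
f_n = 1 − e^(−nkτ) = 1 − e^(−7 × 0.02187 × 28.0) = 1 − e^(−4.286) = 1 − 0.01376 ≈ 0.986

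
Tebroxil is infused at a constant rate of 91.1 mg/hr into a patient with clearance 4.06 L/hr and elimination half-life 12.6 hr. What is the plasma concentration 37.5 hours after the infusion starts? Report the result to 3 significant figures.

19.6 mg/L

Css = rate / CL = 91.1 / 4.06 = 22.44 mg/L
k = ln 2 / 12.6 = 0.05501 hr⁻¹
C(t) = Css (1 − e^(−kt)) = 22.44 × (1 − e^(−2.063)) = 22.44 × 0.8729 ≈ 19.6 mg/L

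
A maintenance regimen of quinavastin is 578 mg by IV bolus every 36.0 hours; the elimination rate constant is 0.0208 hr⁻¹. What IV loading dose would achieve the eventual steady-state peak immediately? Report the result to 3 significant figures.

Accumulation ratio R = 1 / (1 − e^(−kτ)) = 1 / (1 − e^(−0.02080×36.0)) = 1 / (1 − 0.4729) = 1.897
Loading dose = maintenance dose × R = 578 × 1.897 ≈ 1100 mg

1100 mg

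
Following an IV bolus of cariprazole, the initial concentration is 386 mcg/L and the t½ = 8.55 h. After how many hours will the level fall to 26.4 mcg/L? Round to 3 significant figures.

33.1 hours

k = ln 2 / 8.55 = 0.08107 h⁻¹
C(t) = C₀ e^(−kt)  ⇒  t = ln(C₀/C) / k
t = ln(386/26.4) / 0.08107 = 2.682 / 0.08107 ≈ 33.1 hours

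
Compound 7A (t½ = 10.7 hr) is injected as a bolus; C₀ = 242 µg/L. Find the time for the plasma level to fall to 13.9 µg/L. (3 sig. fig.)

k = ln 2 / 10.7 = 0.06478 hr⁻¹
C(t) = C₀ e^(−kt)  ⇒  t = ln(C₀/C) / k
t = ln(242/13.9) / 0.06478 = 2.857 / 0.06478 ≈ 44.1 hours

44.1 hours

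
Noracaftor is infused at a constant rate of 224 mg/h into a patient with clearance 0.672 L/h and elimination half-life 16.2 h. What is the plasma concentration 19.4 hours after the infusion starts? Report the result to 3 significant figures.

188 mg/L

Css = rate / CL = 224 / 0.672 = 333.3 mg/L
k = ln 2 / 16.2 = 0.04279 h⁻¹
C(t) = Css (1 − e^(−kt)) = 333.3 × (1 − e^(−0.8301)) = 333.3 × 0.5640 ≈ 188 mg/L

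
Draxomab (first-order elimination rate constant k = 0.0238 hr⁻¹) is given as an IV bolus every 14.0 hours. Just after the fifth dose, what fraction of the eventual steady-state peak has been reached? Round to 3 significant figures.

f_n = 1 − e^(−nkτ) = 1 − e^(−5 × 0.02380 × 14.0) = 1 − e^(−1.666) = 1 − 0.1890 ≈ 0.811

0.811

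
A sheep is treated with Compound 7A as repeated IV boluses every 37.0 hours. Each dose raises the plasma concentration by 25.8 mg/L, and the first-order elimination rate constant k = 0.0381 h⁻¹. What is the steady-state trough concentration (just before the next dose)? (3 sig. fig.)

Fraction remaining after one interval: e^(−kτ) = e^(−0.03810 × 37.0) = 0.2442
R = 1 / (1 − 0.2442) = 1.323
Css,max = 25.8 × 1.323 = 34.14 mg/L
Css,min = Css,max × e^(−kτ) = 34.14 × 0.2442 ≈ 8.34 mg/L

8.34 mg/L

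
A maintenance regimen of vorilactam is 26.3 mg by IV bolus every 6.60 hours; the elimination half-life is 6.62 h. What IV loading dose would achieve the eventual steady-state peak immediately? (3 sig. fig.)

k = ln 2 / 6.62 = 0.1047 h⁻¹
Accumulation ratio R = 1 / (1 − e^(−kτ)) = 1 / (1 − e^(−0.1047×6.60)) = 1 / (1 − 0.5010) = 2.004
Loading dose = maintenance dose × R = 26.3 × 2.004 ≈ 52.7 mg

52.7 mg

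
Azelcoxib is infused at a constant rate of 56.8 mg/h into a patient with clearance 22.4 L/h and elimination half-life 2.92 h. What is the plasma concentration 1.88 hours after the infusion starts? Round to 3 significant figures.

Css = rate / CL = 56.8 / 22.4 = 2.536 µg/mL
k = ln 2 / 2.92 = 0.2374 h⁻¹
C(t) = Css (1 − e^(−kt)) = 2.536 × (1 − e^(−0.4463)) = 2.536 × 0.3600 ≈ 0.913 µg/mL

0.913 µg/mL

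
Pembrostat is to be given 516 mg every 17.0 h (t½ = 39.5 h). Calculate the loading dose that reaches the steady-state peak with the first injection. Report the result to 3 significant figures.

k = ln 2 / 39.5 = 0.01755 h⁻¹
Accumulation ratio R = 1 / (1 − e^(−kτ)) = 1 / (1 − e^(−0.01755×17.0)) = 1 / (1 − 0.7421) = 3.877
Loading dose = maintenance dose × R = 516 × 3.877 ≈ 2000 mg

2000 mg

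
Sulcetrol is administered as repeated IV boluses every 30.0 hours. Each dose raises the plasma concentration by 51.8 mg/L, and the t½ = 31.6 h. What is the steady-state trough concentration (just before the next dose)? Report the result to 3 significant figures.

k = ln 2 / 31.6 = 0.02194 h⁻¹
Fraction remaining after one interval: e^(−kτ) = e^(−0.02194 × 30.0) = 0.5179
R = 1 / (1 − 0.5179) = 2.074
Css,max = 51.8 × 2.074 = 107.4 mg/L
Css,min = Css,max × e^(−kτ) = 107.4 × 0.5179 ≈ 55.6 mg/L

55.6 mg/L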